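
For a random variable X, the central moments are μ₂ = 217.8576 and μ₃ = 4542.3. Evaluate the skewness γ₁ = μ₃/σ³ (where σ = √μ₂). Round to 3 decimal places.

σ = √μ₂ = √217.8576 = 14.76000
σ³ = μ₂^(3/2) = 3215.57818
γ₁ = μ₃/σ³ = 4542.3 / 3215.57818 ≈ 1.413

1.413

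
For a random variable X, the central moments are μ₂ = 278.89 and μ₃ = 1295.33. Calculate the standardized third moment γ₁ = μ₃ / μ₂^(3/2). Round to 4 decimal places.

0.2781

σ = √μ₂ = √278.89 = 16.70000
σ³ = μ₂^(3/2) = 4657.46300
γ₁ = μ₃/σ³ = 1295.33 / 4657.46300 ≈ 0.2781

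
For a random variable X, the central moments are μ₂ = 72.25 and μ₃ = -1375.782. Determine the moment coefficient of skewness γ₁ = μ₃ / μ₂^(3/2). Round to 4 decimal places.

-2.2402

σ = √μ₂ = √72.25 = 8.50000
σ³ = μ₂^(3/2) = 614.12500
γ₁ = μ₃/σ³ = -1375.782 / 614.12500 ≈ -2.2402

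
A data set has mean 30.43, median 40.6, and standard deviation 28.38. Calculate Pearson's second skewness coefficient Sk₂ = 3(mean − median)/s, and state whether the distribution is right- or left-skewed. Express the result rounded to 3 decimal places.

Sk₂ = 3(30.43 − 40.6) / 28.38 = 3 × -10.1700 / 28.38
    = -30.5100 / 28.38 ≈ -1.075
Sk₂ < 0 ⇒ mean < median ⇒ left-skewed (negative skew).

-1.075, left-skewed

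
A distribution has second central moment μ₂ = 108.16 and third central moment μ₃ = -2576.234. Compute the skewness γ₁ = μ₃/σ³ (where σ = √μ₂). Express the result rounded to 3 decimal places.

σ = √μ₂ = √108.16 = 10.40000
σ³ = μ₂^(3/2) = 1124.86400
γ₁ = μ₃/σ³ = -2576.234 / 1124.86400 ≈ -2.290

-2.290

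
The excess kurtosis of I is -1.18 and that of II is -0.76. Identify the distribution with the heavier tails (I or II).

II

Higher excess kurtosis ⇒ heavier tails relative to the normal distribution.
-1.18 vs -0.76: the larger is -0.76, so II has heavier tails.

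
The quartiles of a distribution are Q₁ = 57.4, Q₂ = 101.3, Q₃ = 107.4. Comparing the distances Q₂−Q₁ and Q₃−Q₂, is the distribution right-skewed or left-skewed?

left-skewed

Q₂ − Q₁ = 43.9;  Q₃ − Q₂ = 6.1
Q₂ − Q₁ > Q₃ − Q₂ ⇒ the lower half is more spread out ⇒ left-skewed.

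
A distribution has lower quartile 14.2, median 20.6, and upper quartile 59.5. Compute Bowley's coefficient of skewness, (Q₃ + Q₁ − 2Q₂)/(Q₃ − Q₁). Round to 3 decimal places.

numerator: Q₃ + Q₁ − 2Q₂ = 59.5 + 14.2 − 2×20.6 = 32.5000
denominator: Q₃ − Q₁ = 59.5 − 14.2 = 45.3000
Bowley skewness = 32.5000 / 45.3000 ≈ 0.717

0.717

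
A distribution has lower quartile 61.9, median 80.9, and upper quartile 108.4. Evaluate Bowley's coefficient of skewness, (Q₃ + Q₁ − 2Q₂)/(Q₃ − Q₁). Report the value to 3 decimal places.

numerator: Q₃ + Q₁ − 2Q₂ = 108.4 + 61.9 − 2×80.9 = 8.5000
denominator: Q₃ − Q₁ = 108.4 − 61.9 = 46.5000
Bowley skewness = 8.5000 / 46.5000 ≈ 0.183

0.183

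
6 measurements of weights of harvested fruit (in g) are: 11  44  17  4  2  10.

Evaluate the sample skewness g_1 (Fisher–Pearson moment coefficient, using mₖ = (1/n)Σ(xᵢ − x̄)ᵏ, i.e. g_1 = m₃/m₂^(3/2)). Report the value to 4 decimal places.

1.3286

x̄ = (11 + 44 + 17 + 4 + 2 + 10) / 6 = 14.6667
deviations (xᵢ − x̄): -3.6667, 29.3333, 2.3333, -10.6667, -12.6667, -4.6667
Σ(xᵢ − x̄)² = 1175.3333 ⇒ m₂ = 1175.3333/6 = 195.88889
Σ(xᵢ − x̄)³ = 21855.5556 ⇒ m₃ = 21855.5556/6 = 3642.59259
m₂^(3/2) = 195.88889^(1.5) = 2741.66700
g_1 = m₃ / m₂^(3/2) = 3642.59259 / 2741.66700 ≈ 1.3286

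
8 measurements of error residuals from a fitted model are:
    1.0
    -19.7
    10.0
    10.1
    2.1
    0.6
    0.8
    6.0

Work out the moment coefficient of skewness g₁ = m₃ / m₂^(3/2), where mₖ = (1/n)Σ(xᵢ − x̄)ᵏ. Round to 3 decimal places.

x̄ = (1.0 - 19.7 + 10.0 + 10.1 + 2.1 + 0.6 + 0.8 + 6.0) / 8 = 1.3625
deviations (xᵢ − x̄): -0.3625, -21.0625, 8.6375, 8.7375, 0.7375, -0.7625, -0.5625, 4.6375
Σ(xᵢ − x̄)² = 617.6587 ⇒ m₂ = 617.6587/8 = 77.20734
Σ(xᵢ − x̄)³ = -7932.9980 ⇒ m₃ = -7932.9980/8 = -991.62475
m₂^(3/2) = 77.20734^(1.5) = 678.40325
g₁ = m₃ / m₂^(3/2) = -991.62475 / 678.40325 ≈ -1.462

-1.462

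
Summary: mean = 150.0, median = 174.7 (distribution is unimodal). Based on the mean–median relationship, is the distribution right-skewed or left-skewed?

mean − median = 150.0 − 174.7 = -24.7
mean < median ⇒ the longer tail is on the left ⇒ left-skewed (negatively skewed).

left-skewed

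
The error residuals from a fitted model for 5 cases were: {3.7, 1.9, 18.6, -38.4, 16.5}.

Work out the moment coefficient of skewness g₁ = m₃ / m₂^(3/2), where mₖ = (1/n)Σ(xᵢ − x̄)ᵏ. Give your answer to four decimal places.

x̄ = (3.7 + 1.9 + 18.6 - 38.4 + 16.5) / 5 = 0.4600
deviations (xᵢ − x̄): 3.2400, 1.4400, 18.1400, -38.8600, 16.0400
Σ(xᵢ − x̄)² = 2109.0120 ⇒ m₂ = 2109.0120/5 = 421.80240
Σ(xᵢ − x̄)³ = -48549.5342 ⇒ m₃ = -48549.5342/5 = -9709.90685
m₂^(3/2) = 421.80240^(1.5) = 8662.90536
g₁ = m₃ / m₂^(3/2) = -9709.90685 / 8662.90536 ≈ -1.1209

-1.1209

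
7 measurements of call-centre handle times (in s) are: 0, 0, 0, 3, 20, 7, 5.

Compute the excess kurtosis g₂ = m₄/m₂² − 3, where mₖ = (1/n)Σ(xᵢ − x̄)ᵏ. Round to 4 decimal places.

0.8763

x̄ = 5.0000
Σ(xᵢ − x̄)² = 308.0000 ⇒ m₂ = 44.00000
Σ(xᵢ − x̄)⁴ = 52532.0000 ⇒ m₄ = 7504.57143
m₂² = 1936.00000
g₂ = m₄/m₂² − 3 = 3.87633 − 3 ≈ 0.8763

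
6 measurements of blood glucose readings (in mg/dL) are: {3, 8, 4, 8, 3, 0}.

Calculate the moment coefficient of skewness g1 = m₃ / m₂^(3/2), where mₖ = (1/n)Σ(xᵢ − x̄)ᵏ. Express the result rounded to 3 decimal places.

x̄ = (3 + 8 + 4 + 8 + 3 + 0) / 6 = 4.3333
deviations (xᵢ − x̄): -1.3333, 3.6667, -0.3333, 3.6667, -1.3333, -4.3333
Σ(xᵢ − x̄)² = 49.3333 ⇒ m₂ = 49.3333/6 = 8.22222
Σ(xᵢ − x̄)³ = 12.4444 ⇒ m₃ = 12.4444/6 = 2.07407
m₂^(3/2) = 8.22222^(1.5) = 23.57674
g1 = m₃ / m₂^(3/2) = 2.07407 / 23.57674 ≈ 0.088

0.088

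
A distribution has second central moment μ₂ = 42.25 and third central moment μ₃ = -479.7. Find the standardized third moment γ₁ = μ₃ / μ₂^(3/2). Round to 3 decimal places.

σ = √μ₂ = √42.25 = 6.50000
σ³ = μ₂^(3/2) = 274.62500
γ₁ = μ₃/σ³ = -479.7 / 274.62500 ≈ -1.747

-1.747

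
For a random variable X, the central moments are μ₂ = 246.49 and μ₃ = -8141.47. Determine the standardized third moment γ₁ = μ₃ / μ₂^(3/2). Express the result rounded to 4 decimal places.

σ = √μ₂ = √246.49 = 15.70000
σ³ = μ₂^(3/2) = 3869.89300
γ₁ = μ₃/σ³ = -8141.47 / 3869.89300 ≈ -2.1038

-2.1038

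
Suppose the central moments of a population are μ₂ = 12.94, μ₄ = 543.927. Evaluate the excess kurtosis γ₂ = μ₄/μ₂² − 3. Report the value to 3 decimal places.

0.248

μ₂² = 12.94² = 167.44360
μ₄/μ₂² = 543.927 / 167.44360 = 3.24842
γ₂ = 3.24842 − 3 ≈ 0.248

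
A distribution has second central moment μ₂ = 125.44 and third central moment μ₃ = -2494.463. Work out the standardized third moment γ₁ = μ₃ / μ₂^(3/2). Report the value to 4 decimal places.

σ = √μ₂ = √125.44 = 11.20000
σ³ = μ₂^(3/2) = 1404.92800
γ₁ = μ₃/σ³ = -2494.463 / 1404.92800 ≈ -1.7755

-1.7755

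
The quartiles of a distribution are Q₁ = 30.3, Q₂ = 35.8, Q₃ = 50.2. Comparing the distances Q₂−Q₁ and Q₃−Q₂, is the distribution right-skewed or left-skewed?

right-skewed

Q₂ − Q₁ = 5.5;  Q₃ − Q₂ = 14.4
Q₃ − Q₂ > Q₂ − Q₁ ⇒ the upper half is more spread out ⇒ right-skewed.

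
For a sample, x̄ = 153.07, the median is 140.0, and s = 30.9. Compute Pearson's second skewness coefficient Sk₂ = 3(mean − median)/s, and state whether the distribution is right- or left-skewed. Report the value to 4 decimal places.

1.2689, right-skewed

Sk₂ = 3(153.07 − 140.0) / 30.9 = 3 × 13.0700 / 30.9
    = 39.2100 / 30.9 ≈ 1.2689
Sk₂ > 0 ⇒ mean > median ⇒ right-skewed (positive skew).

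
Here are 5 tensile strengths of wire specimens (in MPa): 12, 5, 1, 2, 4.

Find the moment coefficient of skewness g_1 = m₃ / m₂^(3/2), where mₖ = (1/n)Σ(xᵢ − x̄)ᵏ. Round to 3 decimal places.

x̄ = (12 + 5 + 1 + 2 + 4) / 5 = 4.8000
deviations (xᵢ − x̄): 7.2000, 0.2000, -3.8000, -2.8000, -0.8000
Σ(xᵢ − x̄)² = 74.8000 ⇒ m₂ = 74.8000/5 = 14.96000
Σ(xᵢ − x̄)³ = 295.9200 ⇒ m₃ = 295.9200/5 = 59.18400
m₂^(3/2) = 14.96000^(1.5) = 57.86253
g_1 = m₃ / m₂^(3/2) = 59.18400 / 57.86253 ≈ 1.023

1.023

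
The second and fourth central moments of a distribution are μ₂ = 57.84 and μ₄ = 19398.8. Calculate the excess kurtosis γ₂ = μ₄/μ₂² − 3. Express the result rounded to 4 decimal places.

μ₂² = 57.84² = 3345.46560
μ₄/μ₂² = 19398.8 / 3345.46560 = 5.79854
γ₂ = 5.79854 − 3 ≈ 2.7985

2.7985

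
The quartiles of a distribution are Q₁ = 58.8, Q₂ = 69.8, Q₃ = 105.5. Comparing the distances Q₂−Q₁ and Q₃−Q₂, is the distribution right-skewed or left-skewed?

Q₂ − Q₁ = 11.0;  Q₃ − Q₂ = 35.7
Q₃ − Q₂ > Q₂ − Q₁ ⇒ the upper half is more spread out ⇒ right-skewed.

right-skewed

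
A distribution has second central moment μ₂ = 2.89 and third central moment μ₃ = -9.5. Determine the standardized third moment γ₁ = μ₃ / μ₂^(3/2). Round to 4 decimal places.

-1.9336

σ = √μ₂ = √2.89 = 1.70000
σ³ = μ₂^(3/2) = 4.91300
γ₁ = μ₃/σ³ = -9.5 / 4.91300 ≈ -1.9336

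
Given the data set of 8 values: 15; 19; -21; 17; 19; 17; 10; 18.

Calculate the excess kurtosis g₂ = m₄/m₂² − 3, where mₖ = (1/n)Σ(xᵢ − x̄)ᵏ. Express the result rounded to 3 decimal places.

x̄ = 11.7500
Σ(xᵢ − x̄)² = 1285.5000 ⇒ m₂ = 160.68750
Σ(xᵢ − x̄)⁴ = 1159082.1563 ⇒ m₄ = 144885.26953
m₂² = 25820.47266
g₂ = m₄/m₂² − 3 = 5.61126 − 3 ≈ 2.611

2.611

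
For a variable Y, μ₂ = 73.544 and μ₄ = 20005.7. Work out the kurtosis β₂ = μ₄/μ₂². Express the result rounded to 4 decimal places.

μ₂² = 73.544² = 5408.71994
μ₄/μ₂² = 20005.7 / 5408.71994 = 3.69879
β₂ ≈ 3.6988

3.6988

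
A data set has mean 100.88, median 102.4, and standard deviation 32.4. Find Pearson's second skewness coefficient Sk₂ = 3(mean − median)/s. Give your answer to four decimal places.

-0.1407

Sk₂ = 3(100.88 − 102.4) / 32.4 = 3 × -1.5200 / 32.4
    = -4.5600 / 32.4 ≈ -0.1407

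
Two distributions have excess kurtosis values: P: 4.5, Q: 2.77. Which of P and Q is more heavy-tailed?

P

Higher excess kurtosis ⇒ heavier tails relative to the normal distribution.
4.5 vs 2.77: the larger is 4.5, so P has heavier tails.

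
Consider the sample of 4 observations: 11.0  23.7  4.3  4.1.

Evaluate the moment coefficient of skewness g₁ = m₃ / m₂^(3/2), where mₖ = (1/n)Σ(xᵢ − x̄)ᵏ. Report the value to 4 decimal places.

0.7876

x̄ = (11.0 + 23.7 + 4.3 + 4.1) / 4 = 10.7750
deviations (xᵢ − x̄): 0.2250, 12.9250, -6.4750, -6.6750
Σ(xᵢ − x̄)² = 253.5875 ⇒ m₂ = 253.5875/4 = 63.39687
Σ(xᵢ − x̄)³ = 1590.3281 ⇒ m₃ = 1590.3281/4 = 397.58203
m₂^(3/2) = 63.39687^(1.5) = 504.77958
g₁ = m₃ / m₂^(3/2) = 397.58203 / 504.77958 ≈ 0.7876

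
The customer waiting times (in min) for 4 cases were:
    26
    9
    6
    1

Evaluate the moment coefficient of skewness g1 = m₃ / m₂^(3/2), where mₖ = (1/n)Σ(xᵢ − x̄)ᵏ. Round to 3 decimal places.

0.836

x̄ = (26 + 9 + 6 + 1) / 4 = 10.5000
deviations (xᵢ − x̄): 15.5000, -1.5000, -4.5000, -9.5000
Σ(xᵢ − x̄)² = 353.0000 ⇒ m₂ = 353.0000/4 = 88.25000
Σ(xᵢ − x̄)³ = 2772.0000 ⇒ m₃ = 2772.0000/4 = 693.00000
m₂^(3/2) = 88.25000^(1.5) = 829.03348
g1 = m₃ / m₂^(3/2) = 693.00000 / 829.03348 ≈ 0.836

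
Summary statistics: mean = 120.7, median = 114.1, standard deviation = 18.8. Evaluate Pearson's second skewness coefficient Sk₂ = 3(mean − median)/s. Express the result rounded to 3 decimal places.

1.053

Sk₂ = 3(120.7 − 114.1) / 18.8 = 3 × 6.6000 / 18.8
    = 19.8000 / 18.8 ≈ 1.053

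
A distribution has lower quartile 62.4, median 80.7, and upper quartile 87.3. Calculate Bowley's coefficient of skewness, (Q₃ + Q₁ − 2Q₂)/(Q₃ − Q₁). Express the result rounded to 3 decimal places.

numerator: Q₃ + Q₁ − 2Q₂ = 87.3 + 62.4 − 2×80.7 = -11.7000
denominator: Q₃ − Q₁ = 87.3 − 62.4 = 24.9000
Bowley skewness = -11.7000 / 24.9000 ≈ -0.470

-0.470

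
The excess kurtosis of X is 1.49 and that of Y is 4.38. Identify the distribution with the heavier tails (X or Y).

Y

Higher excess kurtosis ⇒ heavier tails relative to the normal distribution.
1.49 vs 4.38: the larger is 4.38, so Y has heavier tails.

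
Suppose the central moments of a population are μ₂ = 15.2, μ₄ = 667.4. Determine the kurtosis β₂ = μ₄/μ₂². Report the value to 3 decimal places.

μ₂² = 15.2² = 231.04000
μ₄/μ₂² = 667.4 / 231.04000 = 2.88868
β₂ ≈ 2.889

2.889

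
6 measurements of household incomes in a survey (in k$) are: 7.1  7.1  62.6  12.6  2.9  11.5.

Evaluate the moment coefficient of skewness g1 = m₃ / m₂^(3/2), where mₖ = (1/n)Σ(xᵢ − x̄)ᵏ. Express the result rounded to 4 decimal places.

1.6920

x̄ = (7.1 + 7.1 + 62.6 + 12.6 + 2.9 + 11.5) / 6 = 17.3000
deviations (xᵢ − x̄): -10.2000, -10.2000, 45.3000, -4.7000, -14.4000, -5.8000
Σ(xᵢ − x̄)² = 2523.2600 ⇒ m₂ = 2523.2600/6 = 420.54333
Σ(xᵢ − x̄)³ = 87552.3420 ⇒ m₃ = 87552.3420/6 = 14592.05700
m₂^(3/2) = 420.54333^(1.5) = 8624.14657
g1 = m₃ / m₂^(3/2) = 14592.05700 / 8624.14657 ≈ 1.6920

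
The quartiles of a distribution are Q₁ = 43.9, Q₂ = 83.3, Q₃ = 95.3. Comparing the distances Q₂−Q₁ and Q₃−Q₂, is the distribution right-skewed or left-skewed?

Q₂ − Q₁ = 39.4;  Q₃ − Q₂ = 12.0
Q₂ − Q₁ > Q₃ − Q₂ ⇒ the lower half is more spread out ⇒ left-skewed.

left-skewed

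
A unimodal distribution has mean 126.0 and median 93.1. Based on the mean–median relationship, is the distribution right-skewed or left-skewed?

mean − median = 126.0 − 93.1 = 32.9
mean > median ⇒ the longer tail is on the right ⇒ right-skewed (positively skewed).

right-skewed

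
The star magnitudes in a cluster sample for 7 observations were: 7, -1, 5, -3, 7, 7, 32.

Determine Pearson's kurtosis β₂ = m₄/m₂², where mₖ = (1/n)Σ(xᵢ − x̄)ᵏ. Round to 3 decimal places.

4.121

x̄ = 7.7143
Σ(xᵢ − x̄)² = 789.4286 ⇒ m₂ = 112.77551
Σ(xᵢ − x̄)⁴ = 366859.0845 ⇒ m₄ = 52408.44065
m₂² = 12718.31570
β₂ = m₄/m₂² = 52408.44065 / 12718.31570 ≈ 4.121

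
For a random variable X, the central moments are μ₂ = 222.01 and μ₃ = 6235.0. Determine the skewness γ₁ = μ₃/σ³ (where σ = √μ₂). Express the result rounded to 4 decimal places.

1.8849

σ = √μ₂ = √222.01 = 14.90000
σ³ = μ₂^(3/2) = 3307.94900
γ₁ = μ₃/σ³ = 6235.0 / 3307.94900 ≈ 1.8849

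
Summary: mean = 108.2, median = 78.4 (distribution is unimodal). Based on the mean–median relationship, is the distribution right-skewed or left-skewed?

mean − median = 108.2 − 78.4 = 29.8
mean > median ⇒ the longer tail is on the right ⇒ right-skewed (positively skewed).

right-skewed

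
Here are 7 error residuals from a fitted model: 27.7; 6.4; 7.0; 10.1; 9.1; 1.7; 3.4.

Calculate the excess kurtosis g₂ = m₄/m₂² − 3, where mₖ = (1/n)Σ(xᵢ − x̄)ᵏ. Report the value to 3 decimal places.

x̄ = 9.3429
Σ(xᵢ − x̄)² = 445.4971 ⇒ m₂ = 63.64245
Σ(xᵢ − x̄)⁴ = 118323.5866 ⇒ m₄ = 16903.36951
m₂² = 4050.36131
g₂ = m₄/m₂² − 3 = 4.17330 − 3 ≈ 1.173

1.173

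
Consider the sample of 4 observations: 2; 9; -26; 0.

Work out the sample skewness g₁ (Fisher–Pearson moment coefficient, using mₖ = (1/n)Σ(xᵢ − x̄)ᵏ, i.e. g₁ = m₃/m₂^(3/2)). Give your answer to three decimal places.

-0.930

x̄ = (2 + 9 - 26 + 0) / 4 = -3.7500
deviations (xᵢ − x̄): 5.7500, 12.7500, -22.2500, 3.7500
Σ(xᵢ − x̄)² = 704.7500 ⇒ m₂ = 704.7500/4 = 176.18750
Σ(xᵢ − x̄)³ = -8699.6250 ⇒ m₃ = -8699.6250/4 = -2174.90625
m₂^(3/2) = 176.18750^(1.5) = 2338.63605
g₁ = m₃ / m₂^(3/2) = -2174.90625 / 2338.63605 ≈ -0.930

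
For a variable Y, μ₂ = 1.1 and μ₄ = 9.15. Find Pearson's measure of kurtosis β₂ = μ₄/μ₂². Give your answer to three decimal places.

μ₂² = 1.1² = 1.21000
μ₄/μ₂² = 9.15 / 1.21000 = 7.56198
β₂ ≈ 7.562

7.562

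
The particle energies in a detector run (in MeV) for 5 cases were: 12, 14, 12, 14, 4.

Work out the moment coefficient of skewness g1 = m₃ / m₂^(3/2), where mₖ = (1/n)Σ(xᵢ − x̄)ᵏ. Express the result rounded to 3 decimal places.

x̄ = (12 + 14 + 12 + 14 + 4) / 5 = 11.2000
deviations (xᵢ − x̄): 0.8000, 2.8000, 0.8000, 2.8000, -7.2000
Σ(xᵢ − x̄)² = 68.8000 ⇒ m₂ = 68.8000/5 = 13.76000
Σ(xᵢ − x̄)³ = -328.3200 ⇒ m₃ = -328.3200/5 = -65.66400
m₂^(3/2) = 13.76000^(1.5) = 51.04200
g1 = m₃ / m₂^(3/2) = -65.66400 / 51.04200 ≈ -1.286

-1.286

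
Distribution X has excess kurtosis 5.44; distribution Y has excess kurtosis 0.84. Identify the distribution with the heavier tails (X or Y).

X

Higher excess kurtosis ⇒ heavier tails relative to the normal distribution.
5.44 vs 0.84: the larger is 5.44, so X has heavier tails.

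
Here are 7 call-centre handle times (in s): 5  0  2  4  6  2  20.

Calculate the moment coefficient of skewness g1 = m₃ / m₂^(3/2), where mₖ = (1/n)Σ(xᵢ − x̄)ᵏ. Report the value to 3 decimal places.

x̄ = (5 + 0 + 2 + 4 + 6 + 2 + 20) / 7 = 5.5714
deviations (xᵢ − x̄): -0.5714, -5.5714, -3.5714, -1.5714, 0.4286, -3.5714, 14.4286
Σ(xᵢ − x̄)² = 267.7143 ⇒ m₂ = 267.7143/7 = 38.24490
Σ(xᵢ − x̄)³ = 2735.7551 ⇒ m₃ = 2735.7551/7 = 390.82216
m₂^(3/2) = 38.24490^(1.5) = 236.51586
g1 = m₃ / m₂^(3/2) = 390.82216 / 236.51586 ≈ 1.652

1.652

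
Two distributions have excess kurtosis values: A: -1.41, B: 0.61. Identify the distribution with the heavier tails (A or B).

B

Higher excess kurtosis ⇒ heavier tails relative to the normal distribution.
-1.41 vs 0.61: the larger is 0.61, so B has heavier tails. (B is leptokurtic — heavier-than-normal tails; the other is platykurtic.)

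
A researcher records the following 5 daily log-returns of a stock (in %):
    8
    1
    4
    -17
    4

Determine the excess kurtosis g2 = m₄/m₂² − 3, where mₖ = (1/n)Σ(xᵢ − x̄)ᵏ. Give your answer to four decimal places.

-0.0425

x̄ = 0.0000
Σ(xᵢ − x̄)² = 386.0000 ⇒ m₂ = 77.20000
Σ(xᵢ − x̄)⁴ = 88130.0000 ⇒ m₄ = 17626.00000
m₂² = 5959.84000
g2 = m₄/m₂² − 3 = 2.95746 − 3 ≈ -0.0425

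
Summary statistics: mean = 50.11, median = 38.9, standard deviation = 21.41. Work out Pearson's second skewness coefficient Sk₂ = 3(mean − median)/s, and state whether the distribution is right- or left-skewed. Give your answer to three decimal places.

Sk₂ = 3(50.11 − 38.9) / 21.41 = 3 × 11.2100 / 21.41
    = 33.6300 / 21.41 ≈ 1.571
Sk₂ > 0 ⇒ mean > median ⇒ right-skewed (positive skew).

1.571, right-skewed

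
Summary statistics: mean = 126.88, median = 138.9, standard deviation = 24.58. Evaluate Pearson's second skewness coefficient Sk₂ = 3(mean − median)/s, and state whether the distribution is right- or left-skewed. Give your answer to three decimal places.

-1.467, left-skewed

Sk₂ = 3(126.88 − 138.9) / 24.58 = 3 × -12.0200 / 24.58
    = -36.0600 / 24.58 ≈ -1.467
Sk₂ < 0 ⇒ mean < median ⇒ left-skewed (negative skew).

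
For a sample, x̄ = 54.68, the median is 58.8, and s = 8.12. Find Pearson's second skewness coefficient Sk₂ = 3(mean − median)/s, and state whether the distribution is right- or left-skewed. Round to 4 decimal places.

Sk₂ = 3(54.68 − 58.8) / 8.12 = 3 × -4.1200 / 8.12
    = -12.3600 / 8.12 ≈ -1.5222
Sk₂ < 0 ⇒ mean < median ⇒ left-skewed (negative skew).

-1.5222, left-skewed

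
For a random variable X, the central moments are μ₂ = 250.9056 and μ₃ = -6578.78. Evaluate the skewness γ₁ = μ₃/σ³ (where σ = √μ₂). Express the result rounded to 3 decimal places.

σ = √μ₂ = √250.9056 = 15.84000
σ³ = μ₂^(3/2) = 3974.34470
γ₁ = μ₃/σ³ = -6578.78 / 3974.34470 ≈ -1.655

-1.655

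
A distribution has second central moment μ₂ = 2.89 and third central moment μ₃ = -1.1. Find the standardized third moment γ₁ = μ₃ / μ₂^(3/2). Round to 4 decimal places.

-0.2239

σ = √μ₂ = √2.89 = 1.70000
σ³ = μ₂^(3/2) = 4.91300
γ₁ = μ₃/σ³ = -1.1 / 4.91300 ≈ -0.2239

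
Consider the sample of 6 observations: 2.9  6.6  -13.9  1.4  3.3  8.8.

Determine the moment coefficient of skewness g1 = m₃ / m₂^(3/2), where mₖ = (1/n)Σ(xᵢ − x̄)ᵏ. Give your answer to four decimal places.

x̄ = (2.9 + 6.6 - 13.9 + 1.4 + 3.3 + 8.8) / 6 = 1.5167
deviations (xᵢ − x̄): 1.3833, 5.0833, -15.4167, -0.1167, 1.7833, 7.2833
Σ(xᵢ − x̄)² = 321.6683 ⇒ m₂ = 321.6683/6 = 53.61139
Σ(xᵢ − x̄)³ = -3138.1044 ⇒ m₃ = -3138.1044/6 = -523.01741
m₂^(3/2) = 53.61139^(1.5) = 392.54151
g1 = m₃ / m₂^(3/2) = -523.01741 / 392.54151 ≈ -1.3324

-1.3324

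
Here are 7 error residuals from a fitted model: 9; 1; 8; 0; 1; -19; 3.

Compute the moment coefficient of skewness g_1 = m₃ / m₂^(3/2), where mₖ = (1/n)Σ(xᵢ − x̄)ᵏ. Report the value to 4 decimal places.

x̄ = (9 + 1 + 8 + 0 + 1 - 19 + 3) / 7 = 0.4286
deviations (xᵢ − x̄): 8.5714, 0.5714, 7.5714, -0.4286, 0.5714, -19.4286, 2.5714
Σ(xᵢ − x̄)² = 515.7143 ⇒ m₂ = 515.7143/7 = 73.67347
Σ(xᵢ − x̄)³ = -6252.6122 ⇒ m₃ = -6252.6122/7 = -893.23032
m₂^(3/2) = 73.67347^(1.5) = 632.36334
g_1 = m₃ / m₂^(3/2) = -893.23032 / 632.36334 ≈ -1.4125

-1.4125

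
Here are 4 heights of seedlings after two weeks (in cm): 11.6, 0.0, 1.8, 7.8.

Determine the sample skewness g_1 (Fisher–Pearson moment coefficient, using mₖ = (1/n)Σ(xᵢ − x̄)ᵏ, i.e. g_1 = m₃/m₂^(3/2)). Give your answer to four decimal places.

x̄ = (11.6 + 0.0 + 1.8 + 7.8) / 4 = 5.3000
deviations (xᵢ − x̄): 6.3000, -5.3000, -3.5000, 2.5000
Σ(xᵢ − x̄)² = 86.2800 ⇒ m₂ = 86.2800/4 = 21.57000
Σ(xᵢ − x̄)³ = 73.9200 ⇒ m₃ = 73.9200/4 = 18.48000
m₂^(3/2) = 21.57000^(1.5) = 100.17866
g_1 = m₃ / m₂^(3/2) = 18.48000 / 100.17866 ≈ 0.1845

0.1845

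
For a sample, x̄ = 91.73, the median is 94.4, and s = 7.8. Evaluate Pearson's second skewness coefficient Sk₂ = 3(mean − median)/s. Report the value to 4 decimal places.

Sk₂ = 3(91.73 − 94.4) / 7.8 = 3 × -2.6700 / 7.8
    = -8.0100 / 7.8 ≈ -1.0269

-1.0269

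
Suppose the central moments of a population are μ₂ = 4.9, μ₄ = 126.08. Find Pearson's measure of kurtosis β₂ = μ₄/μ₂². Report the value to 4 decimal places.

5.2511

μ₂² = 4.9² = 24.01000
μ₄/μ₂² = 126.08 / 24.01000 = 5.25115
β₂ ≈ 5.2511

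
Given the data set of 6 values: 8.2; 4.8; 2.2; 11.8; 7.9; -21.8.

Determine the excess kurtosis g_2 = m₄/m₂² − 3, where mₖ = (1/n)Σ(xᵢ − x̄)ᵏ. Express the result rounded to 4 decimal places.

x̄ = 2.1833
Σ(xᵢ − x̄)² = 743.4083 ⇒ m₂ = 123.90139
Σ(xᵢ − x̄)⁴ = 341833.3026 ⇒ m₄ = 56972.21711
m₂² = 15351.55417
g_2 = m₄/m₂² − 3 = 3.71117 − 3 ≈ 0.7112

0.7112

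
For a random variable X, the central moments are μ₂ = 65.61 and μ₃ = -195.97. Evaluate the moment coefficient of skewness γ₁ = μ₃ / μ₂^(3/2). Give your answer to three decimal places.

σ = √μ₂ = √65.61 = 8.10000
σ³ = μ₂^(3/2) = 531.44100
γ₁ = μ₃/σ³ = -195.97 / 531.44100 ≈ -0.369

-0.369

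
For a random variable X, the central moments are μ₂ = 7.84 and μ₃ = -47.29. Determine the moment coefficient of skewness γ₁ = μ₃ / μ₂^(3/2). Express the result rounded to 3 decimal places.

σ = √μ₂ = √7.84 = 2.80000
σ³ = μ₂^(3/2) = 21.95200
γ₁ = μ₃/σ³ = -47.29 / 21.95200 ≈ -2.154

-2.154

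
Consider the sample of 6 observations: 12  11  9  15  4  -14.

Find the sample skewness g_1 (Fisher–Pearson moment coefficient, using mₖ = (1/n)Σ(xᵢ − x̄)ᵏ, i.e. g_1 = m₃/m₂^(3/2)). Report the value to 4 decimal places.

x̄ = (12 + 11 + 9 + 15 + 4 - 14) / 6 = 6.1667
deviations (xᵢ − x̄): 5.8333, 4.8333, 2.8333, 8.8333, -2.1667, -20.1667
Σ(xᵢ − x̄)² = 554.8333 ⇒ m₂ = 554.8333/6 = 92.47222
Σ(xᵢ − x̄)³ = -7188.4444 ⇒ m₃ = -7188.4444/6 = -1198.07407
m₂^(3/2) = 92.47222^(1.5) = 889.23581
g_1 = m₃ / m₂^(3/2) = -1198.07407 / 889.23581 ≈ -1.3473

-1.3473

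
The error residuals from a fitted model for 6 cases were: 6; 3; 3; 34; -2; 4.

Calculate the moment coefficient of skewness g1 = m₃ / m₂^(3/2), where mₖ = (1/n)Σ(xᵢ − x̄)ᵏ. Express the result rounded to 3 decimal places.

1.618

x̄ = (6 + 3 + 3 + 34 - 2 + 4) / 6 = 8.0000
deviations (xᵢ − x̄): -2.0000, -5.0000, -5.0000, 26.0000, -10.0000, -4.0000
Σ(xᵢ − x̄)² = 846.0000 ⇒ m₂ = 846.0000/6 = 141.00000
Σ(xᵢ − x̄)³ = 16254.0000 ⇒ m₃ = 16254.0000/6 = 2709.00000
m₂^(3/2) = 141.00000^(1.5) = 1674.28223
g1 = m₃ / m₂^(3/2) = 2709.00000 / 1674.28223 ≈ 1.618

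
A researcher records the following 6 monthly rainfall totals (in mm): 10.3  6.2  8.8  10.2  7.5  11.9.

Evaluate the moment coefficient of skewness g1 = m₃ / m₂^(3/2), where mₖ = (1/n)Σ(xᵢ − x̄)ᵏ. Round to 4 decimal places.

-0.1650

x̄ = (10.3 + 6.2 + 8.8 + 10.2 + 7.5 + 11.9) / 6 = 9.1500
deviations (xᵢ − x̄): 1.1500, -2.9500, -0.3500, 1.0500, -1.6500, 2.7500
Σ(xᵢ − x̄)² = 21.5350 ⇒ m₂ = 21.5350/6 = 3.58917
Σ(xᵢ − x̄)³ = -6.7320 ⇒ m₃ = -6.7320/6 = -1.12200
m₂^(3/2) = 3.58917^(1.5) = 6.79971
g1 = m₃ / m₂^(3/2) = -1.12200 / 6.79971 ≈ -0.1650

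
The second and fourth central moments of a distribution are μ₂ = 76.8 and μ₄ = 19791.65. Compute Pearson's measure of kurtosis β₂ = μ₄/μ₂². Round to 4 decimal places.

3.3555

μ₂² = 76.8² = 5898.24000
μ₄/μ₂² = 19791.65 / 5898.24000 = 3.35552
β₂ ≈ 3.3555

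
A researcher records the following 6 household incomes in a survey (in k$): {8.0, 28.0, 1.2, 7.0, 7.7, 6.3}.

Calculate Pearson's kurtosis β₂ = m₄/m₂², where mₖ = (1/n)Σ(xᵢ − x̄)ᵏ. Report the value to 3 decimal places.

3.765

x̄ = 9.7000
Σ(xᵢ − x̄)² = 432.8800 ⇒ m₂ = 72.14667
Σ(xᵢ − x̄)⁴ = 117582.5044 ⇒ m₄ = 19597.08407
m₂² = 5205.14151
β₂ = m₄/m₂² = 19597.08407 / 5205.14151 ≈ 3.765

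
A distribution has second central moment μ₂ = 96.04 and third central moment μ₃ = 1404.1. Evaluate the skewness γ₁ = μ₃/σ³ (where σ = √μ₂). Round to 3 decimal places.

σ = √μ₂ = √96.04 = 9.80000
σ³ = μ₂^(3/2) = 941.19200
γ₁ = μ₃/σ³ = 1404.1 / 941.19200 ≈ 1.492

1.492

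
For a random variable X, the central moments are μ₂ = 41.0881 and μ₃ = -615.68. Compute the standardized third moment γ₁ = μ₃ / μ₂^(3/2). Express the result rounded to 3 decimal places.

-2.338

σ = √μ₂ = √41.0881 = 6.41000
σ³ = μ₂^(3/2) = 263.37472
γ₁ = μ₃/σ³ = -615.68 / 263.37472 ≈ -2.338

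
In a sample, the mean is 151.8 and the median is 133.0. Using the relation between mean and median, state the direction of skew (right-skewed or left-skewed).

right-skewed

mean − median = 151.8 − 133.0 = 18.8
mean > median ⇒ the longer tail is on the right ⇒ right-skewed (positively skewed).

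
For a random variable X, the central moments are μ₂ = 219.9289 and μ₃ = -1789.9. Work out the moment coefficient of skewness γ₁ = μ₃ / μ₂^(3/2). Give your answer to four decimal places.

-0.5488

σ = √μ₂ = √219.9289 = 14.83000
σ³ = μ₂^(3/2) = 3261.54559
γ₁ = μ₃/σ³ = -1789.9 / 3261.54559 ≈ -0.5488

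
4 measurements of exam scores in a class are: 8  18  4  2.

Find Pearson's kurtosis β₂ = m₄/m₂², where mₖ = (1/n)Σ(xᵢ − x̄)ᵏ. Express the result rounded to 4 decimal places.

x̄ = 8.0000
Σ(xᵢ − x̄)² = 152.0000 ⇒ m₂ = 38.00000
Σ(xᵢ − x̄)⁴ = 11552.0000 ⇒ m₄ = 2888.00000
m₂² = 1444.00000
β₂ = m₄/m₂² = 2888.00000 / 1444.00000 ≈ 2.0000

2.0000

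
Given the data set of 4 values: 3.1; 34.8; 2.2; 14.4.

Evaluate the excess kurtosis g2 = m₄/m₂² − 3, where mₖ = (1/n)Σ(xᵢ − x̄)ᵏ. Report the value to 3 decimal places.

x̄ = 13.6250
Σ(xᵢ − x̄)² = 690.2875 ⇒ m₂ = 172.57187
Σ(xᵢ − x̄)⁴ = 230355.0288 ⇒ m₄ = 57588.75720
m₂² = 29781.05204
g2 = m₄/m₂² − 3 = 1.93374 − 3 ≈ -1.066

-1.066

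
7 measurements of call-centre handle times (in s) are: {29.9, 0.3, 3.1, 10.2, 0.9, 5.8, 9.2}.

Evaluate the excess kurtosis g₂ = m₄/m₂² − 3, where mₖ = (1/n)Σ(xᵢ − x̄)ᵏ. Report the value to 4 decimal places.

0.9522

x̄ = 8.4857
Σ(xᵢ − x̄)² = 622.7886 ⇒ m₂ = 88.96980
Σ(xᵢ − x̄)⁴ = 218991.2075 ⇒ m₄ = 31284.45822
m₂² = 7915.62459
g₂ = m₄/m₂² − 3 = 3.95224 − 3 ≈ 0.9522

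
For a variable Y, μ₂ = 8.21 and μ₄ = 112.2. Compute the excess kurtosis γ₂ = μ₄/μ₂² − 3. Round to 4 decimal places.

μ₂² = 8.21² = 67.40410
μ₄/μ₂² = 112.2 / 67.40410 = 1.66459
γ₂ = 1.66459 − 3 ≈ -1.3354

-1.3354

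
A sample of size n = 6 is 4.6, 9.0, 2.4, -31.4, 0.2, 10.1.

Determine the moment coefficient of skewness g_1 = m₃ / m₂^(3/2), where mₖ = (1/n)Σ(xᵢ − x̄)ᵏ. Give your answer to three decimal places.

x̄ = (4.6 + 9.0 + 2.4 - 31.4 + 0.2 + 10.1) / 6 = -0.8500
deviations (xᵢ − x̄): 5.4500, 9.8500, 3.2500, -30.5500, 1.0500, 10.9500
Σ(xᵢ − x̄)² = 1191.5950 ⇒ m₂ = 1191.5950/6 = 198.59917
Σ(xᵢ − x̄)³ = -26046.4230 ⇒ m₃ = -26046.4230/6 = -4341.07050
m₂^(3/2) = 198.59917^(1.5) = 2798.76306
g_1 = m₃ / m₂^(3/2) = -4341.07050 / 2798.76306 ≈ -1.551

-1.551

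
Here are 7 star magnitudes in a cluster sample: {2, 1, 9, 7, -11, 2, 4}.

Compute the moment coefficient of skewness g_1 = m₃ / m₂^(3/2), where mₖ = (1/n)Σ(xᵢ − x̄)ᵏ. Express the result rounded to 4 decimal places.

-1.1666

x̄ = (2 + 1 + 9 + 7 - 11 + 2 + 4) / 7 = 2.0000
deviations (xᵢ − x̄): 0.0000, -1.0000, 7.0000, 5.0000, -13.0000, 0.0000, 2.0000
Σ(xᵢ − x̄)² = 248.0000 ⇒ m₂ = 248.0000/7 = 35.42857
Σ(xᵢ − x̄)³ = -1722.0000 ⇒ m₃ = -1722.0000/7 = -246.00000
m₂^(3/2) = 35.42857^(1.5) = 210.87761
g_1 = m₃ / m₂^(3/2) = -246.00000 / 210.87761 ≈ -1.1666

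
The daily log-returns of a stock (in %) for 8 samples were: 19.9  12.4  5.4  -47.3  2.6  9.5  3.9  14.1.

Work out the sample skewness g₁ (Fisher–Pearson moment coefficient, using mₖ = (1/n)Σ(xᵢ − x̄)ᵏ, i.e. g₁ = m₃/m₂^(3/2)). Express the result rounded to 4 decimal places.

-1.9230

x̄ = (19.9 + 12.4 + 5.4 - 47.3 + 2.6 + 9.5 + 3.9 + 14.1) / 8 = 2.5625
deviations (xᵢ − x̄): 17.3375, 9.8375, 2.8375, -49.8625, 0.0375, 6.9375, 1.3375, 11.5375
Σ(xᵢ − x̄)² = 3074.7188 ⇒ m₂ = 3074.7188/8 = 384.33984
Σ(xᵢ − x̄)³ = -115913.1507 ⇒ m₃ = -115913.1507/8 = -14489.14384
m₂^(3/2) = 384.33984^(1.5) = 7534.82403
g₁ = m₃ / m₂^(3/2) = -14489.14384 / 7534.82403 ≈ -1.9230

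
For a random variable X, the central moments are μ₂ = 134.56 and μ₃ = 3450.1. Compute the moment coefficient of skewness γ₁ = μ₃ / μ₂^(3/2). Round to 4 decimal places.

σ = √μ₂ = √134.56 = 11.60000
σ³ = μ₂^(3/2) = 1560.89600
γ₁ = μ₃/σ³ = 3450.1 / 1560.89600 ≈ 2.2103

2.2103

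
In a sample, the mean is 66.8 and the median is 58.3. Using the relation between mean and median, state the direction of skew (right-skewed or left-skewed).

mean − median = 66.8 − 58.3 = 8.5
mean > median ⇒ the longer tail is on the right ⇒ right-skewed (positively skewed).

right-skewed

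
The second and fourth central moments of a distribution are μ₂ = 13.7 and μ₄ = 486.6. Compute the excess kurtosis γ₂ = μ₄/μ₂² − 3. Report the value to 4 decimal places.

μ₂² = 13.7² = 187.69000
μ₄/μ₂² = 486.6 / 187.69000 = 2.59257
γ₂ = 2.59257 − 3 ≈ -0.4074

-0.4074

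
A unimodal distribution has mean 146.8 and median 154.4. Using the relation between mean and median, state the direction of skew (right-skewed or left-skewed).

mean − median = 146.8 − 154.4 = -7.6
mean < median ⇒ the longer tail is on the left ⇒ left-skewed (negatively skewed).

left-skewed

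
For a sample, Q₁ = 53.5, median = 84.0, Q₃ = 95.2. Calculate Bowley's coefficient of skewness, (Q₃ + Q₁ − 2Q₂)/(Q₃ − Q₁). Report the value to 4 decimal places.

-0.4628

numerator: Q₃ + Q₁ − 2Q₂ = 95.2 + 53.5 − 2×84.0 = -19.3000
denominator: Q₃ − Q₁ = 95.2 − 53.5 = 41.7000
Bowley skewness = -19.3000 / 41.7000 ≈ -0.4628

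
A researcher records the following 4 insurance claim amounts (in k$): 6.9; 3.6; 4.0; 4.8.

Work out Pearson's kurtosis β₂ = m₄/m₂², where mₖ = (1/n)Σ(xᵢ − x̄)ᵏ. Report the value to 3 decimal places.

x̄ = 4.8250
Σ(xᵢ − x̄)² = 6.4875 ⇒ m₂ = 1.62188
Σ(xᵢ − x̄)⁴ = 21.2535 ⇒ m₄ = 5.31338
m₂² = 2.63048
β₂ = m₄/m₂² = 5.31338 / 2.63048 ≈ 2.020

2.020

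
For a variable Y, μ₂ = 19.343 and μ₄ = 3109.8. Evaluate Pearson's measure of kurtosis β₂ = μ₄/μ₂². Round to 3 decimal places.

μ₂² = 19.343² = 374.15165
μ₄/μ₂² = 3109.8 / 374.15165 = 8.31160
β₂ ≈ 8.312

8.312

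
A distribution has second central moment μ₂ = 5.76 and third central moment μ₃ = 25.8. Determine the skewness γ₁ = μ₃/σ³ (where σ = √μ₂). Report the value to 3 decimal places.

σ = √μ₂ = √5.76 = 2.40000
σ³ = μ₂^(3/2) = 13.82400
γ₁ = μ₃/σ³ = 25.8 / 13.82400 ≈ 1.866

1.866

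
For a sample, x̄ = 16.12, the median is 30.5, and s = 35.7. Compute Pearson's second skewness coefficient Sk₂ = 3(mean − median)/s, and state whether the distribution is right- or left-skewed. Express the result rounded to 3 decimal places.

-1.208, left-skewed

Sk₂ = 3(16.12 − 30.5) / 35.7 = 3 × -14.3800 / 35.7
    = -43.1400 / 35.7 ≈ -1.208
Sk₂ < 0 ⇒ mean < median ⇒ left-skewed (negative skew).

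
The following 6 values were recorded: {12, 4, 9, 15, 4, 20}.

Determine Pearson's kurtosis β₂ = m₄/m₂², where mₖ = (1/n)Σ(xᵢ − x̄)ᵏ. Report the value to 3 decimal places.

1.797

x̄ = 10.6667
Σ(xᵢ − x̄)² = 199.3333 ⇒ m₂ = 33.22222
Σ(xᵢ − x̄)⁴ = 11902.4444 ⇒ m₄ = 1983.74074
m₂² = 1103.71605
β₂ = m₄/m₂² = 1983.74074 / 1103.71605 ≈ 1.797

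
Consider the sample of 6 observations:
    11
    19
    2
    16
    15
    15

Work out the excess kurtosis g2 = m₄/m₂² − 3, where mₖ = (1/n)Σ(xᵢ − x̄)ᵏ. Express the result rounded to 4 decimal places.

0.0424

x̄ = 13.0000
Σ(xᵢ − x̄)² = 178.0000 ⇒ m₂ = 29.66667
Σ(xᵢ − x̄)⁴ = 16066.0000 ⇒ m₄ = 2677.66667
m₂² = 880.11111
g2 = m₄/m₂² − 3 = 3.04242 − 3 ≈ 0.0424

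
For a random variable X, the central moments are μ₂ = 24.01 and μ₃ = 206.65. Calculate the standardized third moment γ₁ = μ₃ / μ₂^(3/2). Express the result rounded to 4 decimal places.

1.7565

σ = √μ₂ = √24.01 = 4.90000
σ³ = μ₂^(3/2) = 117.64900
γ₁ = μ₃/σ³ = 206.65 / 117.64900 ≈ 1.7565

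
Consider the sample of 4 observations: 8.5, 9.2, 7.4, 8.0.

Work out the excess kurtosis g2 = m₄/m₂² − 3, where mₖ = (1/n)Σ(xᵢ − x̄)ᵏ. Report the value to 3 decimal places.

-1.262

x̄ = 8.2750
Σ(xᵢ − x̄)² = 1.7475 ⇒ m₂ = 0.43687
Σ(xᵢ − x̄)⁴ = 1.3266 ⇒ m₄ = 0.33164
m₂² = 0.19086
g2 = m₄/m₂² − 3 = 1.73761 − 3 ≈ -1.262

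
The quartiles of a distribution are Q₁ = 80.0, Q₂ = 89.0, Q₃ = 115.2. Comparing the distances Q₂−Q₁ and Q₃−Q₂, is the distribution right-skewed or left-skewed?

right-skewed

Q₂ − Q₁ = 9.0;  Q₃ − Q₂ = 26.2
Q₃ − Q₂ > Q₂ − Q₁ ⇒ the upper half is more spread out ⇒ right-skewed.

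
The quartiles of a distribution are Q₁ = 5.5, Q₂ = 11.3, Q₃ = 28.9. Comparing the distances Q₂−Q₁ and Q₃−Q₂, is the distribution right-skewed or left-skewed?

Q₂ − Q₁ = 5.8;  Q₃ − Q₂ = 17.6
Q₃ − Q₂ > Q₂ − Q₁ ⇒ the upper half is more spread out ⇒ right-skewed.

right-skewed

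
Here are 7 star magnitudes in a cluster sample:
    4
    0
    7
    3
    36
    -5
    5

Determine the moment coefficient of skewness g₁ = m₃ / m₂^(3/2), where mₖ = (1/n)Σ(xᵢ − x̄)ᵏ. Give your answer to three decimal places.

x̄ = (4 + 0 + 7 + 3 + 36 - 5 + 5) / 7 = 7.1429
deviations (xᵢ − x̄): -3.1429, -7.1429, -0.1429, -4.1429, 28.8571, -12.1429, -2.1429
Σ(xᵢ − x̄)² = 1062.8571 ⇒ m₂ = 1062.8571/7 = 151.83673
Σ(xᵢ − x̄)³ = 21763.4694 ⇒ m₃ = 21763.4694/7 = 3109.06706
m₂^(3/2) = 151.83673^(1.5) = 1870.96336
g₁ = m₃ / m₂^(3/2) = 3109.06706 / 1870.96336 ≈ 1.662

1.662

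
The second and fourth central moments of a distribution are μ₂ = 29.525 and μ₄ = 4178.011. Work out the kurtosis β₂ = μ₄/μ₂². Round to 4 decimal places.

μ₂² = 29.525² = 871.72562
μ₄/μ₂² = 4178.011 / 871.72562 = 4.79281
β₂ ≈ 4.7928

4.7928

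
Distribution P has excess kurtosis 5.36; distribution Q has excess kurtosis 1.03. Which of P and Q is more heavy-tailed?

Higher excess kurtosis ⇒ heavier tails relative to the normal distribution.
5.36 vs 1.03: the larger is 5.36, so P has heavier tails.

P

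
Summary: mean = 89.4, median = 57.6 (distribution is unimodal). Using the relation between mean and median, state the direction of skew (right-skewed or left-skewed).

right-skewed

mean − median = 89.4 − 57.6 = 31.8
mean > median ⇒ the longer tail is on the right ⇒ right-skewed (positively skewed).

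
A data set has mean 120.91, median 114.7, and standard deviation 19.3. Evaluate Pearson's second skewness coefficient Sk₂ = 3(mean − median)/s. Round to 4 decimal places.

0.9653

Sk₂ = 3(120.91 − 114.7) / 19.3 = 3 × 6.2100 / 19.3
    = 18.6300 / 19.3 ≈ 0.9653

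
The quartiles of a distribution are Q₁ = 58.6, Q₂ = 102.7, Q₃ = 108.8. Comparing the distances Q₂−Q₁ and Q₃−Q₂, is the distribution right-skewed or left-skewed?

left-skewed

Q₂ − Q₁ = 44.1;  Q₃ − Q₂ = 6.1
Q₂ − Q₁ > Q₃ − Q₂ ⇒ the lower half is more spread out ⇒ left-skewed.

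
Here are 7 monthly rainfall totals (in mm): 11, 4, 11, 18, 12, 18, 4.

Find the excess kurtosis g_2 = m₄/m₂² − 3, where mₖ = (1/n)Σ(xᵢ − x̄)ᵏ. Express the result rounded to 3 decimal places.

-1.261

x̄ = 11.1429
Σ(xᵢ − x̄)² = 196.8571 ⇒ m₂ = 28.12245
Σ(xᵢ − x̄)⁴ = 9628.5423 ⇒ m₄ = 1375.50604
m₂² = 790.87214
g_2 = m₄/m₂² − 3 = 1.73923 − 3 ≈ -1.261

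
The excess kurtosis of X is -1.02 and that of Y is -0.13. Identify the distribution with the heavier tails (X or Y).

Higher excess kurtosis ⇒ heavier tails relative to the normal distribution.
-1.02 vs -0.13: the larger is -0.13, so Y has heavier tails.

Y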